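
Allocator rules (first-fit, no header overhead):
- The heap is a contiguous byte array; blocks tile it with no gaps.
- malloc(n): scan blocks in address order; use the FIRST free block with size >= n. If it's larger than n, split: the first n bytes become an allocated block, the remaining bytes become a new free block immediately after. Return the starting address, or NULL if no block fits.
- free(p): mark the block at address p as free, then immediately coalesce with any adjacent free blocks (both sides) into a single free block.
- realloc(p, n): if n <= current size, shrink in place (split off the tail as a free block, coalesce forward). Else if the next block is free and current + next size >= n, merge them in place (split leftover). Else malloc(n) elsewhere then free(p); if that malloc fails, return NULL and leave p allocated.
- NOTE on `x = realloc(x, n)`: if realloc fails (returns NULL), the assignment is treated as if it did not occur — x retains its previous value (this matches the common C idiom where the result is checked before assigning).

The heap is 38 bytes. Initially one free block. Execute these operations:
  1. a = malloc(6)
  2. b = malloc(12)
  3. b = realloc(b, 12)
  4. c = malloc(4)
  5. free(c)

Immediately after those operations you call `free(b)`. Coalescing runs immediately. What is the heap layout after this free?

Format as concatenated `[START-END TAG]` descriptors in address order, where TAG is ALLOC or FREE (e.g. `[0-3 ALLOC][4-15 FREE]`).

Answer: [0-5 ALLOC][6-37 FREE]

Derivation:
Op 1: a = malloc(6) -> a = 0; heap: [0-5 ALLOC][6-37 FREE]
Op 2: b = malloc(12) -> b = 6; heap: [0-5 ALLOC][6-17 ALLOC][18-37 FREE]
Op 3: b = realloc(b, 12) -> b = 6; heap: [0-5 ALLOC][6-17 ALLOC][18-37 FREE]
Op 4: c = malloc(4) -> c = 18; heap: [0-5 ALLOC][6-17 ALLOC][18-21 ALLOC][22-37 FREE]
Op 5: free(c) -> (freed c); heap: [0-5 ALLOC][6-17 ALLOC][18-37 FREE]
free(b): b = 6 -> block [6-17 ALLOC]; mark free, coalesce with adjacent free neighbors -> [0-5 ALLOC][6-37 FREE]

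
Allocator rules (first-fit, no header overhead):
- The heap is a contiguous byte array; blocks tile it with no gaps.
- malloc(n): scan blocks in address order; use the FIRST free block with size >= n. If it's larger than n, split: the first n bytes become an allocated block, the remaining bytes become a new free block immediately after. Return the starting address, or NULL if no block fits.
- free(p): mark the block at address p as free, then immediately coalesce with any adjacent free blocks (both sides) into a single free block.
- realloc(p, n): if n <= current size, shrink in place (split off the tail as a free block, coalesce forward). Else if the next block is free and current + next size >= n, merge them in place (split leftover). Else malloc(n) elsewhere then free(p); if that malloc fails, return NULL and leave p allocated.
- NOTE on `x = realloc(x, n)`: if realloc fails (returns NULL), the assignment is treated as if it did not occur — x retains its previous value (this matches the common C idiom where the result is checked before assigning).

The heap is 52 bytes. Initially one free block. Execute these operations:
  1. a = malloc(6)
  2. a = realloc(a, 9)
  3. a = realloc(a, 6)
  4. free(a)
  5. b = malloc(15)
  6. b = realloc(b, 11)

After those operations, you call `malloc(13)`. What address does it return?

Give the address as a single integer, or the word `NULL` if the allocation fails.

Op 1: a = malloc(6) -> a = 0; heap: [0-5 ALLOC][6-51 FREE]
Op 2: a = realloc(a, 9) -> a = 0; heap: [0-8 ALLOC][9-51 FREE]
Op 3: a = realloc(a, 6) -> a = 0; heap: [0-5 ALLOC][6-51 FREE]
Op 4: free(a) -> (freed a); heap: [0-51 FREE]
Op 5: b = malloc(15) -> b = 0; heap: [0-14 ALLOC][15-51 FREE]
Op 6: b = realloc(b, 11) -> b = 0; heap: [0-10 ALLOC][11-51 FREE]
malloc(13): first-fit scan over [0-10 ALLOC][11-51 FREE] -> 11

Answer: 11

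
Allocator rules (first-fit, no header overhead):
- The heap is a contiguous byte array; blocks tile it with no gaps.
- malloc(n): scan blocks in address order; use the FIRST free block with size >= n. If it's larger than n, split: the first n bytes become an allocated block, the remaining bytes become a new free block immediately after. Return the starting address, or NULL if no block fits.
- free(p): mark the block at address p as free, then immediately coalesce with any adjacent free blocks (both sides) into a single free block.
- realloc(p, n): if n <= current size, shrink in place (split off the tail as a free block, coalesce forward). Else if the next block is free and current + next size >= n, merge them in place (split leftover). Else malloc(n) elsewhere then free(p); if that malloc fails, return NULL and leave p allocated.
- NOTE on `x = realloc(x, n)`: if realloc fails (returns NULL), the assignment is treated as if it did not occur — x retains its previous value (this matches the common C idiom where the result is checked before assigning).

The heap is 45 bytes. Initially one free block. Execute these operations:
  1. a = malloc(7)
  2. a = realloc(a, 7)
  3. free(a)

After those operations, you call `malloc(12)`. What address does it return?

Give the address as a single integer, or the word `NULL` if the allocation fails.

Answer: 0

Derivation:
Op 1: a = malloc(7) -> a = 0; heap: [0-6 ALLOC][7-44 FREE]
Op 2: a = realloc(a, 7) -> a = 0; heap: [0-6 ALLOC][7-44 FREE]
Op 3: free(a) -> (freed a); heap: [0-44 FREE]
malloc(12): first-fit scan over [0-44 FREE] -> 0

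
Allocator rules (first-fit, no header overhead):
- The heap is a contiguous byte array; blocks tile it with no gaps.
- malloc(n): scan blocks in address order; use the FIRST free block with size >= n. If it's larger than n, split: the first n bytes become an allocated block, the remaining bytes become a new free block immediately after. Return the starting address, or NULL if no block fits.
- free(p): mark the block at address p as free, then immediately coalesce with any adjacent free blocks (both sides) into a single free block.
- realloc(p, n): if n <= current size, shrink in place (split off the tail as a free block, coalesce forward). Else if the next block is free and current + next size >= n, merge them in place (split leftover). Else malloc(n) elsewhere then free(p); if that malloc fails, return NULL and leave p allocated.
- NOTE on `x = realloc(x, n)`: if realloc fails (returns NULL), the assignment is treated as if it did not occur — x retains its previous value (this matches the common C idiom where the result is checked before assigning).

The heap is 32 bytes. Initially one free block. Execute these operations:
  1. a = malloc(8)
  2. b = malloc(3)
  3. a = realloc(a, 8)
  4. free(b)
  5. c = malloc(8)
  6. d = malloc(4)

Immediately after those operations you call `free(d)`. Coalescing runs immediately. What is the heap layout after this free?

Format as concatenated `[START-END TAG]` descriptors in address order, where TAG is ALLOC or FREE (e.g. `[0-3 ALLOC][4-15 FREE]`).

Answer: [0-7 ALLOC][8-15 ALLOC][16-31 FREE]

Derivation:
Op 1: a = malloc(8) -> a = 0; heap: [0-7 ALLOC][8-31 FREE]
Op 2: b = malloc(3) -> b = 8; heap: [0-7 ALLOC][8-10 ALLOC][11-31 FREE]
Op 3: a = realloc(a, 8) -> a = 0; heap: [0-7 ALLOC][8-10 ALLOC][11-31 FREE]
Op 4: free(b) -> (freed b); heap: [0-7 ALLOC][8-31 FREE]
Op 5: c = malloc(8) -> c = 8; heap: [0-7 ALLOC][8-15 ALLOC][16-31 FREE]
Op 6: d = malloc(4) -> d = 16; heap: [0-7 ALLOC][8-15 ALLOC][16-19 ALLOC][20-31 FREE]
free(d): d = 16 -> block [16-19 ALLOC]; mark free, coalesce with adjacent free neighbors -> [0-7 ALLOC][8-15 ALLOC][16-31 FREE]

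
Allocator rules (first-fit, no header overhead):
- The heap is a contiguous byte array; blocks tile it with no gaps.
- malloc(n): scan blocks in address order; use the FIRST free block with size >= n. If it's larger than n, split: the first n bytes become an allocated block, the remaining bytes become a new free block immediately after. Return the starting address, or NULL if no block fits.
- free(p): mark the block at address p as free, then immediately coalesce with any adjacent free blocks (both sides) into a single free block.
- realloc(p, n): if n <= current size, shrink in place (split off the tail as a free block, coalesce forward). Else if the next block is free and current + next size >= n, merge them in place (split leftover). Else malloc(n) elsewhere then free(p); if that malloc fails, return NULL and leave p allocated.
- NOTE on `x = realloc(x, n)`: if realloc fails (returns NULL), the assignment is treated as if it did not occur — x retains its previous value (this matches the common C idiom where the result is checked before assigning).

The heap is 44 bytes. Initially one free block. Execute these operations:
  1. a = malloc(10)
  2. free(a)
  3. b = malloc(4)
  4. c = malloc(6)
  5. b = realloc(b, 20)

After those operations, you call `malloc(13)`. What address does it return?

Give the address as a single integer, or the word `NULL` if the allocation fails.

Op 1: a = malloc(10) -> a = 0; heap: [0-9 ALLOC][10-43 FREE]
Op 2: free(a) -> (freed a); heap: [0-43 FREE]
Op 3: b = malloc(4) -> b = 0; heap: [0-3 ALLOC][4-43 FREE]
Op 4: c = malloc(6) -> c = 4; heap: [0-3 ALLOC][4-9 ALLOC][10-43 FREE]
Op 5: b = realloc(b, 20) -> b = 10; heap: [0-3 FREE][4-9 ALLOC][10-29 ALLOC][30-43 FREE]
malloc(13): first-fit scan over [0-3 FREE][4-9 ALLOC][10-29 ALLOC][30-43 FREE] -> 30

Answer: 30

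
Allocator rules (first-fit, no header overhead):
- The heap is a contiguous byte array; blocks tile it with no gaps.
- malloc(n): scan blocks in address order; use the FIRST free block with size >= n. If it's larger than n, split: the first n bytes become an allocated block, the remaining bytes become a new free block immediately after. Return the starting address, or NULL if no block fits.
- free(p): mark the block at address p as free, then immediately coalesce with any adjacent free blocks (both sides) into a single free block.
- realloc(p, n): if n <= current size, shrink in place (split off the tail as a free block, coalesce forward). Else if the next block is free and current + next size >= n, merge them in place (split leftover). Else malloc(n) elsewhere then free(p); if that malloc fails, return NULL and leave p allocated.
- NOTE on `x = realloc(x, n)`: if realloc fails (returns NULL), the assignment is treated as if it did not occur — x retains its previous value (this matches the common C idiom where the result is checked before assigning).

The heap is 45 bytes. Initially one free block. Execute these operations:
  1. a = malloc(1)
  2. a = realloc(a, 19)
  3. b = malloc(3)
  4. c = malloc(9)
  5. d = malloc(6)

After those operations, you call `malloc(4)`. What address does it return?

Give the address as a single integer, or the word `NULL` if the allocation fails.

Answer: 37

Derivation:
Op 1: a = malloc(1) -> a = 0; heap: [0-0 ALLOC][1-44 FREE]
Op 2: a = realloc(a, 19) -> a = 0; heap: [0-18 ALLOC][19-44 FREE]
Op 3: b = malloc(3) -> b = 19; heap: [0-18 ALLOC][19-21 ALLOC][22-44 FREE]
Op 4: c = malloc(9) -> c = 22; heap: [0-18 ALLOC][19-21 ALLOC][22-30 ALLOC][31-44 FREE]
Op 5: d = malloc(6) -> d = 31; heap: [0-18 ALLOC][19-21 ALLOC][22-30 ALLOC][31-36 ALLOC][37-44 FREE]
malloc(4): first-fit scan over [0-18 ALLOC][19-21 ALLOC][22-30 ALLOC][31-36 ALLOC][37-44 FREE] -> 37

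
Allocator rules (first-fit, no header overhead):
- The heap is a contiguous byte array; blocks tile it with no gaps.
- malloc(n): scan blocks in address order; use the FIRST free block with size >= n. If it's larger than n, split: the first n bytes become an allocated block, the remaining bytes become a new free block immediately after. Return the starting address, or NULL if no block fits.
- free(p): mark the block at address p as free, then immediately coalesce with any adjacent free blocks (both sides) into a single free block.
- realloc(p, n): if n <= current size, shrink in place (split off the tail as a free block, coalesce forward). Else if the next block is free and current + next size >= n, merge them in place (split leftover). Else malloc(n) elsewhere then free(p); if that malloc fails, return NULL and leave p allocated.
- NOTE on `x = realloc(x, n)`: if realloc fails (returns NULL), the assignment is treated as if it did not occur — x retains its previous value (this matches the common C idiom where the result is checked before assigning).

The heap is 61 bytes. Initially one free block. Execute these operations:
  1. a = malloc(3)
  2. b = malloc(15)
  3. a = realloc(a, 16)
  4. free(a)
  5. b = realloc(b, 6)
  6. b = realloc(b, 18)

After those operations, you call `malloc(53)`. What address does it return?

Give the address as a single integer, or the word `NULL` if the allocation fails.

Answer: NULL

Derivation:
Op 1: a = malloc(3) -> a = 0; heap: [0-2 ALLOC][3-60 FREE]
Op 2: b = malloc(15) -> b = 3; heap: [0-2 ALLOC][3-17 ALLOC][18-60 FREE]
Op 3: a = realloc(a, 16) -> a = 18; heap: [0-2 FREE][3-17 ALLOC][18-33 ALLOC][34-60 FREE]
Op 4: free(a) -> (freed a); heap: [0-2 FREE][3-17 ALLOC][18-60 FREE]
Op 5: b = realloc(b, 6) -> b = 3; heap: [0-2 FREE][3-8 ALLOC][9-60 FREE]
Op 6: b = realloc(b, 18) -> b = 3; heap: [0-2 FREE][3-20 ALLOC][21-60 FREE]
malloc(53): first-fit scan over [0-2 FREE][3-20 ALLOC][21-60 FREE] -> NULL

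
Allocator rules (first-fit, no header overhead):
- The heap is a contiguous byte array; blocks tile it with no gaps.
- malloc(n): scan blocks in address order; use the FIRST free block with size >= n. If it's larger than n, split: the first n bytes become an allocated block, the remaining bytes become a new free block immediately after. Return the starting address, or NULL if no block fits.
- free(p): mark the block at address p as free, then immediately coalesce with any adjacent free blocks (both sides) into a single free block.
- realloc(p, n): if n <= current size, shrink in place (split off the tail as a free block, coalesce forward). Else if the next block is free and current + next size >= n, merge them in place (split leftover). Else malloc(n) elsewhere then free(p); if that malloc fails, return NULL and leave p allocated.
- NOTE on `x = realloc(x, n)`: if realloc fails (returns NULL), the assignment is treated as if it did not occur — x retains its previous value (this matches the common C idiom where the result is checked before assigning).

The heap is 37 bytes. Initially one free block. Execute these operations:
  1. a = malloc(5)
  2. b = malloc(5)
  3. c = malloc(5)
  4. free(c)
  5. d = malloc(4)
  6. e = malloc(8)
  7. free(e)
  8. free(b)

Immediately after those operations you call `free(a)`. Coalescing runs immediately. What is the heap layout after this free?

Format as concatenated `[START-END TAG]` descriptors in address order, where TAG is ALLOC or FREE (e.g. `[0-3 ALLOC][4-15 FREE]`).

Answer: [0-9 FREE][10-13 ALLOC][14-36 FREE]

Derivation:
Op 1: a = malloc(5) -> a = 0; heap: [0-4 ALLOC][5-36 FREE]
Op 2: b = malloc(5) -> b = 5; heap: [0-4 ALLOC][5-9 ALLOC][10-36 FREE]
Op 3: c = malloc(5) -> c = 10; heap: [0-4 ALLOC][5-9 ALLOC][10-14 ALLOC][15-36 FREE]
Op 4: free(c) -> (freed c); heap: [0-4 ALLOC][5-9 ALLOC][10-36 FREE]
Op 5: d = malloc(4) -> d = 10; heap: [0-4 ALLOC][5-9 ALLOC][10-13 ALLOC][14-36 FREE]
Op 6: e = malloc(8) -> e = 14; heap: [0-4 ALLOC][5-9 ALLOC][10-13 ALLOC][14-21 ALLOC][22-36 FREE]
Op 7: free(e) -> (freed e); heap: [0-4 ALLOC][5-9 ALLOC][10-13 ALLOC][14-36 FREE]
Op 8: free(b) -> (freed b); heap: [0-4 ALLOC][5-9 FREE][10-13 ALLOC][14-36 FREE]
free(a): a = 0 -> block [0-4 ALLOC]; mark free, coalesce with adjacent free neighbors -> [0-9 FREE][10-13 ALLOC][14-36 FREE]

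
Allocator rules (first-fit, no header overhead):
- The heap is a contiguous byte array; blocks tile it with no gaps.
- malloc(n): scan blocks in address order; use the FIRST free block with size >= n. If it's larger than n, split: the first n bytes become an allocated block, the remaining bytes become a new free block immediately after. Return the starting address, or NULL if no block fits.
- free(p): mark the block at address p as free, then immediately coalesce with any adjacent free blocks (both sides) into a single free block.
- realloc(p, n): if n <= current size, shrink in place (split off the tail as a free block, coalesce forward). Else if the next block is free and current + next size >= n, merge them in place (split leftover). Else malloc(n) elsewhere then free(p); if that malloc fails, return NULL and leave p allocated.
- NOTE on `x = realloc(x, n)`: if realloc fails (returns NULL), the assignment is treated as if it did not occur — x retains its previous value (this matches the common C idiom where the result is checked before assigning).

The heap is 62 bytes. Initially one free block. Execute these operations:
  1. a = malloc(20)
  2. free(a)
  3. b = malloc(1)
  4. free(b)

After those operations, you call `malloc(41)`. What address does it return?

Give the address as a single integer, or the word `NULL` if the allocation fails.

Answer: 0

Derivation:
Op 1: a = malloc(20) -> a = 0; heap: [0-19 ALLOC][20-61 FREE]
Op 2: free(a) -> (freed a); heap: [0-61 FREE]
Op 3: b = malloc(1) -> b = 0; heap: [0-0 ALLOC][1-61 FREE]
Op 4: free(b) -> (freed b); heap: [0-61 FREE]
malloc(41): first-fit scan over [0-61 FREE] -> 0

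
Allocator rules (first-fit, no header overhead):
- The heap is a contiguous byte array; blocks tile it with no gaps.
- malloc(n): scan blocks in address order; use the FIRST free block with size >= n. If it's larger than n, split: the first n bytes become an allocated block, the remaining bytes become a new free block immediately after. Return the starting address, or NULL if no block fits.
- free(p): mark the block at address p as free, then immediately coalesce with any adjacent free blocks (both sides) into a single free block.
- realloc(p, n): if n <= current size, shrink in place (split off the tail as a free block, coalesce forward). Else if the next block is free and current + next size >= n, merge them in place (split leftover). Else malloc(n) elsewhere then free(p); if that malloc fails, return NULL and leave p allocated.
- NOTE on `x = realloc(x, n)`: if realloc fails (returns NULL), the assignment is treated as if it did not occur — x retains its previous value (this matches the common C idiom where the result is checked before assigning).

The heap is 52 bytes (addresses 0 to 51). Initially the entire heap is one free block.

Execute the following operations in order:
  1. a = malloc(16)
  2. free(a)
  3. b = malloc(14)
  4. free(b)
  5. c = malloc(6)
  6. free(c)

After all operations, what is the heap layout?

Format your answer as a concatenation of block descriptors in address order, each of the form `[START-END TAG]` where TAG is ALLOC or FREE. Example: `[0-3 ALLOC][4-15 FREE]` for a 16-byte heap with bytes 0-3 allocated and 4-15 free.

Op 1: a = malloc(16) -> a = 0; heap: [0-15 ALLOC][16-51 FREE]
Op 2: free(a) -> (freed a); heap: [0-51 FREE]
Op 3: b = malloc(14) -> b = 0; heap: [0-13 ALLOC][14-51 FREE]
Op 4: free(b) -> (freed b); heap: [0-51 FREE]
Op 5: c = malloc(6) -> c = 0; heap: [0-5 ALLOC][6-51 FREE]
Op 6: free(c) -> (freed c); heap: [0-51 FREE]

Answer: [0-51 FREE]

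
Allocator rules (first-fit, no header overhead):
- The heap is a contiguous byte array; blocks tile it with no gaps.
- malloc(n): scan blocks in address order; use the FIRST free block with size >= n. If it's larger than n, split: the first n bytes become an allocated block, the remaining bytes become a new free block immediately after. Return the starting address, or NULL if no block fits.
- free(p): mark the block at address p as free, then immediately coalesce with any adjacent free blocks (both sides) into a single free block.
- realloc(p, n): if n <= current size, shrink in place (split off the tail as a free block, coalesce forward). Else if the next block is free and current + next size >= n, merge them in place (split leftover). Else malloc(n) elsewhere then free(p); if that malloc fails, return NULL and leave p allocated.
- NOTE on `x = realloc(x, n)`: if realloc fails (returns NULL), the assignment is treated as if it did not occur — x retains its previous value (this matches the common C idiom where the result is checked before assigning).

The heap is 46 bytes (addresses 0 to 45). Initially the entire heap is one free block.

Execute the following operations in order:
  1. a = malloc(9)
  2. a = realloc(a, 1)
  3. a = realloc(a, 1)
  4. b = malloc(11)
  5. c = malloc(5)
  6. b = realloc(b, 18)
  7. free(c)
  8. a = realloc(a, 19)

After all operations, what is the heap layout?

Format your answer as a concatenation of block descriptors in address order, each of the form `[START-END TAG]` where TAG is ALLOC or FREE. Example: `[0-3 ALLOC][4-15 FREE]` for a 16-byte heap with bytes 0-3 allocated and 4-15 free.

Answer: [0-0 ALLOC][1-16 FREE][17-34 ALLOC][35-45 FREE]

Derivation:
Op 1: a = malloc(9) -> a = 0; heap: [0-8 ALLOC][9-45 FREE]
Op 2: a = realloc(a, 1) -> a = 0; heap: [0-0 ALLOC][1-45 FREE]
Op 3: a = realloc(a, 1) -> a = 0; heap: [0-0 ALLOC][1-45 FREE]
Op 4: b = malloc(11) -> b = 1; heap: [0-0 ALLOC][1-11 ALLOC][12-45 FREE]
Op 5: c = malloc(5) -> c = 12; heap: [0-0 ALLOC][1-11 ALLOC][12-16 ALLOC][17-45 FREE]
Op 6: b = realloc(b, 18) -> b = 17; heap: [0-0 ALLOC][1-11 FREE][12-16 ALLOC][17-34 ALLOC][35-45 FREE]
Op 7: free(c) -> (freed c); heap: [0-0 ALLOC][1-16 FREE][17-34 ALLOC][35-45 FREE]
Op 8: a = realloc(a, 19) -> NULL (a unchanged); heap: [0-0 ALLOC][1-16 FREE][17-34 ALLOC][35-45 FREE]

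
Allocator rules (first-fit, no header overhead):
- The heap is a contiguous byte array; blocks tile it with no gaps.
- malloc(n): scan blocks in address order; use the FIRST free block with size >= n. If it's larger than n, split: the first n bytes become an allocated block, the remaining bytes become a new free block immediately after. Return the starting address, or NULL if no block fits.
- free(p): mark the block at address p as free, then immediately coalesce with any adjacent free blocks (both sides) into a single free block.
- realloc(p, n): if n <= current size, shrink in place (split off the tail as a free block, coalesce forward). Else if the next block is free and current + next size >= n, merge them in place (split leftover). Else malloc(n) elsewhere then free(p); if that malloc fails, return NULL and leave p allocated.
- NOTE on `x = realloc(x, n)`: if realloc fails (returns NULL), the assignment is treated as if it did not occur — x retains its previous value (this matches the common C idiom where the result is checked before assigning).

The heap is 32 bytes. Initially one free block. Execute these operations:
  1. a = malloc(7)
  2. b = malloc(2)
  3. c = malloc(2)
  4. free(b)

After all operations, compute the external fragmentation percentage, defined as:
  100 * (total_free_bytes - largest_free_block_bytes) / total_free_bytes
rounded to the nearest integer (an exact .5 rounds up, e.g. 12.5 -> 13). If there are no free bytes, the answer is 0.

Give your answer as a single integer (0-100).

Op 1: a = malloc(7) -> a = 0; heap: [0-6 ALLOC][7-31 FREE]
Op 2: b = malloc(2) -> b = 7; heap: [0-6 ALLOC][7-8 ALLOC][9-31 FREE]
Op 3: c = malloc(2) -> c = 9; heap: [0-6 ALLOC][7-8 ALLOC][9-10 ALLOC][11-31 FREE]
Op 4: free(b) -> (freed b); heap: [0-6 ALLOC][7-8 FREE][9-10 ALLOC][11-31 FREE]
Free blocks: [2 21] total_free=23 largest=21 -> 100*(23-21)/23 = 200/23 ≈ 8.696 -> rounds to 9

Answer: 9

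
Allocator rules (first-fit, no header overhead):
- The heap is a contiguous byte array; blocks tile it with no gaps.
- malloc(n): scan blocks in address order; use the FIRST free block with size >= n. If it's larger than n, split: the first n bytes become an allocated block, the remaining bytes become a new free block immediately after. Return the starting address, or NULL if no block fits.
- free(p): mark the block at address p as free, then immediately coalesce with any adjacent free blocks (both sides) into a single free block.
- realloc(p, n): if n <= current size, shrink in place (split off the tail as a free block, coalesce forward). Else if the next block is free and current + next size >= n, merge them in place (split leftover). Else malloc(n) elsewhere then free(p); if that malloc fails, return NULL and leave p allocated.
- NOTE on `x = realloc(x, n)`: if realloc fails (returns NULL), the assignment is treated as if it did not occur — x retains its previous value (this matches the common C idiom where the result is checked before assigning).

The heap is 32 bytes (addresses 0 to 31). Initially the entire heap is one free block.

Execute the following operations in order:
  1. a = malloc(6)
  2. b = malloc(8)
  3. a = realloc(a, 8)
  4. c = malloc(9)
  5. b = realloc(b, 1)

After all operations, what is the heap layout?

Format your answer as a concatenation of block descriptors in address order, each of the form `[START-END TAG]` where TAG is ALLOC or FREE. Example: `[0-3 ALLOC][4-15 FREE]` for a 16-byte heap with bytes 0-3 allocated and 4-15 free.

Op 1: a = malloc(6) -> a = 0; heap: [0-5 ALLOC][6-31 FREE]
Op 2: b = malloc(8) -> b = 6; heap: [0-5 ALLOC][6-13 ALLOC][14-31 FREE]
Op 3: a = realloc(a, 8) -> a = 14; heap: [0-5 FREE][6-13 ALLOC][14-21 ALLOC][22-31 FREE]
Op 4: c = malloc(9) -> c = 22; heap: [0-5 FREE][6-13 ALLOC][14-21 ALLOC][22-30 ALLOC][31-31 FREE]
Op 5: b = realloc(b, 1) -> b = 6; heap: [0-5 FREE][6-6 ALLOC][7-13 FREE][14-21 ALLOC][22-30 ALLOC][31-31 FREE]

Answer: [0-5 FREE][6-6 ALLOC][7-13 FREE][14-21 ALLOC][22-30 ALLOC][31-31 FREE]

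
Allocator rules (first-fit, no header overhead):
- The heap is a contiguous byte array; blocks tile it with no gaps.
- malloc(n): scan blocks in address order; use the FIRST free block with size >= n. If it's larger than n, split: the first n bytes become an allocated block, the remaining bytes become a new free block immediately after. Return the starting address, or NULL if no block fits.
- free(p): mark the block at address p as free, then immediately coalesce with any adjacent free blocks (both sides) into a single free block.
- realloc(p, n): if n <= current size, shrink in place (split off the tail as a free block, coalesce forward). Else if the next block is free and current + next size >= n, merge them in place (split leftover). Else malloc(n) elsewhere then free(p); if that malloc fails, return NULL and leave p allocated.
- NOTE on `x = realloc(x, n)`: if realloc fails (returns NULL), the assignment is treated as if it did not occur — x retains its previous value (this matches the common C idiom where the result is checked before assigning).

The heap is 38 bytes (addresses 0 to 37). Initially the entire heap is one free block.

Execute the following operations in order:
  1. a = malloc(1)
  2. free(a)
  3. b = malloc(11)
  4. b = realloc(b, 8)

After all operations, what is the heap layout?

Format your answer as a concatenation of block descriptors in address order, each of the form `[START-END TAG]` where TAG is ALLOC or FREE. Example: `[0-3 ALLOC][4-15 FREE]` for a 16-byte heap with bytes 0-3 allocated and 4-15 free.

Answer: [0-7 ALLOC][8-37 FREE]

Derivation:
Op 1: a = malloc(1) -> a = 0; heap: [0-0 ALLOC][1-37 FREE]
Op 2: free(a) -> (freed a); heap: [0-37 FREE]
Op 3: b = malloc(11) -> b = 0; heap: [0-10 ALLOC][11-37 FREE]
Op 4: b = realloc(b, 8) -> b = 0; heap: [0-7 ALLOC][8-37 FREE]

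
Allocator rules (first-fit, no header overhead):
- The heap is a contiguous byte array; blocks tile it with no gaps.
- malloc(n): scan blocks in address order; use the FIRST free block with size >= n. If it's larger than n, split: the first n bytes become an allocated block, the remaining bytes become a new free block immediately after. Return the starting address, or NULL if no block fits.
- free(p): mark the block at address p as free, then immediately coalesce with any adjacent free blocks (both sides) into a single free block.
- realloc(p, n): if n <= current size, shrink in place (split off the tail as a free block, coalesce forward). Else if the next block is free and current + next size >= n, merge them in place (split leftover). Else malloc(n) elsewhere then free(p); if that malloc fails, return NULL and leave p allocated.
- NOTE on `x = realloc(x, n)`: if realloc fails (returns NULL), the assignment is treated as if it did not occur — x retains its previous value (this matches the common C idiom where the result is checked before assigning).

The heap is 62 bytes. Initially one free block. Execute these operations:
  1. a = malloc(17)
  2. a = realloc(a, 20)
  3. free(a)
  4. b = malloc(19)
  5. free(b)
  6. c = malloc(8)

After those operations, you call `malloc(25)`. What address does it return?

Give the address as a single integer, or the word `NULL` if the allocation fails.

Op 1: a = malloc(17) -> a = 0; heap: [0-16 ALLOC][17-61 FREE]
Op 2: a = realloc(a, 20) -> a = 0; heap: [0-19 ALLOC][20-61 FREE]
Op 3: free(a) -> (freed a); heap: [0-61 FREE]
Op 4: b = malloc(19) -> b = 0; heap: [0-18 ALLOC][19-61 FREE]
Op 5: free(b) -> (freed b); heap: [0-61 FREE]
Op 6: c = malloc(8) -> c = 0; heap: [0-7 ALLOC][8-61 FREE]
malloc(25): first-fit scan over [0-7 ALLOC][8-61 FREE] -> 8

Answer: 8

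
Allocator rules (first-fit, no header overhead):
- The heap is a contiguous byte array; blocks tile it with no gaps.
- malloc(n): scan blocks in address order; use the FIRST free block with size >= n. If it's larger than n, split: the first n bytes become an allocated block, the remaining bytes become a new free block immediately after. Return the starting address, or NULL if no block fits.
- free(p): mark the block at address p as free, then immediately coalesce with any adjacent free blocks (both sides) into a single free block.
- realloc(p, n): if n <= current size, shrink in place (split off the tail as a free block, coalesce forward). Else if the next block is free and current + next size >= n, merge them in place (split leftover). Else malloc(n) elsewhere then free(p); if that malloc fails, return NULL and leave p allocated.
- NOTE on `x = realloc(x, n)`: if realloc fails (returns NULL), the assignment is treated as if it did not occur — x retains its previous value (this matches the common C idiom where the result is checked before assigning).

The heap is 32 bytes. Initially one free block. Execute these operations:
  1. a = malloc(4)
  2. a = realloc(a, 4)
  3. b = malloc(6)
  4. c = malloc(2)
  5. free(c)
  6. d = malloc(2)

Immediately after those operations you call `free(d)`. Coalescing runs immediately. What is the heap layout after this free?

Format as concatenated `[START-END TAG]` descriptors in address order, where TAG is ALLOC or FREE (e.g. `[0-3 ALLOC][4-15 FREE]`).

Op 1: a = malloc(4) -> a = 0; heap: [0-3 ALLOC][4-31 FREE]
Op 2: a = realloc(a, 4) -> a = 0; heap: [0-3 ALLOC][4-31 FREE]
Op 3: b = malloc(6) -> b = 4; heap: [0-3 ALLOC][4-9 ALLOC][10-31 FREE]
Op 4: c = malloc(2) -> c = 10; heap: [0-3 ALLOC][4-9 ALLOC][10-11 ALLOC][12-31 FREE]
Op 5: free(c) -> (freed c); heap: [0-3 ALLOC][4-9 ALLOC][10-31 FREE]
Op 6: d = malloc(2) -> d = 10; heap: [0-3 ALLOC][4-9 ALLOC][10-11 ALLOC][12-31 FREE]
free(d): d = 10 -> block [10-11 ALLOC]; mark free, coalesce with adjacent free neighbors -> [0-3 ALLOC][4-9 ALLOC][10-31 FREE]

Answer: [0-3 ALLOC][4-9 ALLOC][10-31 FREE]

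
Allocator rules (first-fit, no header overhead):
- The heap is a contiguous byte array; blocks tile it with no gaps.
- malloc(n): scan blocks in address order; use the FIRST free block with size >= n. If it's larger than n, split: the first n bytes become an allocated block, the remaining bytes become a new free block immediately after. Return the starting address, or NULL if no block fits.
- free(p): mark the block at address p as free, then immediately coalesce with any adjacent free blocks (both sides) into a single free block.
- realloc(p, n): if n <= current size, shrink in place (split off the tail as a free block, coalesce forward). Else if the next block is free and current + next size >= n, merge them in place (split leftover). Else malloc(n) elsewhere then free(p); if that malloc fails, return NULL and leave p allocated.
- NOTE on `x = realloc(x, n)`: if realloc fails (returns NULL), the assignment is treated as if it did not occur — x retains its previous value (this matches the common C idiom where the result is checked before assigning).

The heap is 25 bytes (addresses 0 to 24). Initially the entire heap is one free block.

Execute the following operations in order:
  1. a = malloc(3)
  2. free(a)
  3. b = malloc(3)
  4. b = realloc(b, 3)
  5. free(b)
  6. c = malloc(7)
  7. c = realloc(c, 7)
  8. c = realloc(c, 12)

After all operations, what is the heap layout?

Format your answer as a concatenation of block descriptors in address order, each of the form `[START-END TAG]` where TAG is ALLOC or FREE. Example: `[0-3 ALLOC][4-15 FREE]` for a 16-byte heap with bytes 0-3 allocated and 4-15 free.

Answer: [0-11 ALLOC][12-24 FREE]

Derivation:
Op 1: a = malloc(3) -> a = 0; heap: [0-2 ALLOC][3-24 FREE]
Op 2: free(a) -> (freed a); heap: [0-24 FREE]
Op 3: b = malloc(3) -> b = 0; heap: [0-2 ALLOC][3-24 FREE]
Op 4: b = realloc(b, 3) -> b = 0; heap: [0-2 ALLOC][3-24 FREE]
Op 5: free(b) -> (freed b); heap: [0-24 FREE]
Op 6: c = malloc(7) -> c = 0; heap: [0-6 ALLOC][7-24 FREE]
Op 7: c = realloc(c, 7) -> c = 0; heap: [0-6 ALLOC][7-24 FREE]
Op 8: c = realloc(c, 12) -> c = 0; heap: [0-11 ALLOC][12-24 FREE]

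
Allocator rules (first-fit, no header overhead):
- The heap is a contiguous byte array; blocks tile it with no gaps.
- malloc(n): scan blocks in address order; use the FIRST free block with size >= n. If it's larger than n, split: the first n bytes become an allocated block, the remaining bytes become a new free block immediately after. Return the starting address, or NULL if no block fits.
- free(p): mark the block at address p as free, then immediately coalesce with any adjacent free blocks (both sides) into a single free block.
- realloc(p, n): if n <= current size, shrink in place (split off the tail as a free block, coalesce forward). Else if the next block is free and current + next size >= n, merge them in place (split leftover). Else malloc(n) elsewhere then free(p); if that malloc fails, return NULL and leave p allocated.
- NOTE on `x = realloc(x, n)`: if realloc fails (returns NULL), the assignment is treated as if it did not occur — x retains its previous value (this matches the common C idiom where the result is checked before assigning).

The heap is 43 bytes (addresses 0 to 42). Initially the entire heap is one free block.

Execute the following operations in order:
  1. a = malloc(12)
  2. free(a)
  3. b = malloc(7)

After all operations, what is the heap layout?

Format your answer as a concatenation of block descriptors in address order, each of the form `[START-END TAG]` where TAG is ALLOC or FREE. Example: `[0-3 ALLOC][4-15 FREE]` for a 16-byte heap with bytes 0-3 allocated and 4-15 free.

Op 1: a = malloc(12) -> a = 0; heap: [0-11 ALLOC][12-42 FREE]
Op 2: free(a) -> (freed a); heap: [0-42 FREE]
Op 3: b = malloc(7) -> b = 0; heap: [0-6 ALLOC][7-42 FREE]

Answer: [0-6 ALLOC][7-42 FREE]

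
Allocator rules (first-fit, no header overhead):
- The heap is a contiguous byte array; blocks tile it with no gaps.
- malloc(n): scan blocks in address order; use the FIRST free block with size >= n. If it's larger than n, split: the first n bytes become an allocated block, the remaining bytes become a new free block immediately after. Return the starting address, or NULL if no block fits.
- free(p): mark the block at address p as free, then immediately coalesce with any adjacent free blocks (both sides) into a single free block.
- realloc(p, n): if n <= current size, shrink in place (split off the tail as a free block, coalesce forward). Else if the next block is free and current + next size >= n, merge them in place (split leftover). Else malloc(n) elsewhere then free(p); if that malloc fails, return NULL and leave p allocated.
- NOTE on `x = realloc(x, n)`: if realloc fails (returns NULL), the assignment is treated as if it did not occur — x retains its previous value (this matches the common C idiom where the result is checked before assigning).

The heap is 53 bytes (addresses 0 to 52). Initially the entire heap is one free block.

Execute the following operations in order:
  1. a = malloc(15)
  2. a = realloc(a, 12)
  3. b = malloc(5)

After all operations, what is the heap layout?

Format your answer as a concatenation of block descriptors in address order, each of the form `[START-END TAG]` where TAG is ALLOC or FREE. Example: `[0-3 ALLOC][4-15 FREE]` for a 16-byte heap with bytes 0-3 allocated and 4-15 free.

Op 1: a = malloc(15) -> a = 0; heap: [0-14 ALLOC][15-52 FREE]
Op 2: a = realloc(a, 12) -> a = 0; heap: [0-11 ALLOC][12-52 FREE]
Op 3: b = malloc(5) -> b = 12; heap: [0-11 ALLOC][12-16 ALLOC][17-52 FREE]

Answer: [0-11 ALLOC][12-16 ALLOC][17-52 FREE]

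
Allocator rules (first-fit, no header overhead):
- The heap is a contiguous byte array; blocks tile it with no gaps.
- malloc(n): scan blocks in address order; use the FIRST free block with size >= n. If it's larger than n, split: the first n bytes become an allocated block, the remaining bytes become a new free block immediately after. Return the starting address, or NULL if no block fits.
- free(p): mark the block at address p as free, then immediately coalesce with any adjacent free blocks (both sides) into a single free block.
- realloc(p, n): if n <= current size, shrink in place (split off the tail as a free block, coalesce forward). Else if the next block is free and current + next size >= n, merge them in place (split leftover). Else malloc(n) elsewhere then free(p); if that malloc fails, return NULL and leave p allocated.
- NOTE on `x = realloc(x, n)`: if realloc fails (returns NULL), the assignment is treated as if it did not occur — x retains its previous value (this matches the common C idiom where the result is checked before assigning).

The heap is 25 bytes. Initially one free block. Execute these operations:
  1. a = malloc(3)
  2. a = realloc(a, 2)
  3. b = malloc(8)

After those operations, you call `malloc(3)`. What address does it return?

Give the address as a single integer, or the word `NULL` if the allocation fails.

Op 1: a = malloc(3) -> a = 0; heap: [0-2 ALLOC][3-24 FREE]
Op 2: a = realloc(a, 2) -> a = 0; heap: [0-1 ALLOC][2-24 FREE]
Op 3: b = malloc(8) -> b = 2; heap: [0-1 ALLOC][2-9 ALLOC][10-24 FREE]
malloc(3): first-fit scan over [0-1 ALLOC][2-9 ALLOC][10-24 FREE] -> 10

Answer: 10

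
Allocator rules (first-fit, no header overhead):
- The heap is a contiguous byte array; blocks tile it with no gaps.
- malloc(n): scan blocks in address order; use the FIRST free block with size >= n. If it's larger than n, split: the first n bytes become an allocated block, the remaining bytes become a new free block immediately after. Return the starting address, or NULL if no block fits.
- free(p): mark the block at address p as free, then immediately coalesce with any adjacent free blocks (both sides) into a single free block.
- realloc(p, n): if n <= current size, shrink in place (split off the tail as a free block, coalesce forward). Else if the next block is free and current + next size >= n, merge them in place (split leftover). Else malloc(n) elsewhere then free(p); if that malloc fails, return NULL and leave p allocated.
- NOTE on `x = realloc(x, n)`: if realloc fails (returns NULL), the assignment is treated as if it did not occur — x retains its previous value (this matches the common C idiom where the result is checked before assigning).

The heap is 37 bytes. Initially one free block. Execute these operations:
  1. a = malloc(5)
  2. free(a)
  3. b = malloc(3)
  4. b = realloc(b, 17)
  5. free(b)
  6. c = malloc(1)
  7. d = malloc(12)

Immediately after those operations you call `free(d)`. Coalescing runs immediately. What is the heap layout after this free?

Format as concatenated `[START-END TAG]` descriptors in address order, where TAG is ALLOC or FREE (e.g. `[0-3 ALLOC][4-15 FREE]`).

Answer: [0-0 ALLOC][1-36 FREE]

Derivation:
Op 1: a = malloc(5) -> a = 0; heap: [0-4 ALLOC][5-36 FREE]
Op 2: free(a) -> (freed a); heap: [0-36 FREE]
Op 3: b = malloc(3) -> b = 0; heap: [0-2 ALLOC][3-36 FREE]
Op 4: b = realloc(b, 17) -> b = 0; heap: [0-16 ALLOC][17-36 FREE]
Op 5: free(b) -> (freed b); heap: [0-36 FREE]
Op 6: c = malloc(1) -> c = 0; heap: [0-0 ALLOC][1-36 FREE]
Op 7: d = malloc(12) -> d = 1; heap: [0-0 ALLOC][1-12 ALLOC][13-36 FREE]
free(d): d = 1 -> block [1-12 ALLOC]; mark free, coalesce with adjacent free neighbors -> [0-0 ALLOC][1-36 FREE]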